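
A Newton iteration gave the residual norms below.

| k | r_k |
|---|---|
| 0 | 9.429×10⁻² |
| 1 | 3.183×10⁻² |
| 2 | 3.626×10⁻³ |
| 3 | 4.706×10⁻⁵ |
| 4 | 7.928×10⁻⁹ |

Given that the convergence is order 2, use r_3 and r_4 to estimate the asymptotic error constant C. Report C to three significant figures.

3.58

C ≈ r_4 / r_3^2
  = 7.928×10⁻⁹ / (4.706×10⁻⁵)^2
  = 7.928×10⁻⁹ / 2.21464e-09 ≈ 3.5798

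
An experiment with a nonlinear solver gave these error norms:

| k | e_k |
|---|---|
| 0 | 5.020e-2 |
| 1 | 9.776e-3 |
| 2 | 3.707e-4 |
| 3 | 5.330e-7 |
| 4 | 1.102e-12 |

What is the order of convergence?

2

Consecutive ratios: e_4/e_3 = 1.102e-12/5.330e-7 = 2.06754e-06, e_3/e_2 = 5.330e-7/3.707e-4 = 0.00143782.
p ≈ ln(2.06754e-06)/ln(0.00143782) = -13.0891/-6.5446 ≈ 2.00.
So the convergence is quadratic (order 2).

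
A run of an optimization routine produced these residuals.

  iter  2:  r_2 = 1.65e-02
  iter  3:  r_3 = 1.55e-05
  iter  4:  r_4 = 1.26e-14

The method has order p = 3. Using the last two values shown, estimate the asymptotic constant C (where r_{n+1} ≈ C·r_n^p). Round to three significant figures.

C ≈ r_4 / r_3^3
  = 1.26e-14 / (1.55e-05)^3
  = 1.26e-14 / 3.72388e-15 ≈ 3.3836

3.38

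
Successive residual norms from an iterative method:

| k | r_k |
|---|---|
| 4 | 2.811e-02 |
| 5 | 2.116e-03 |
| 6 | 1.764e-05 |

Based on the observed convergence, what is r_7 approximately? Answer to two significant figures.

2.5e-9

First estimate the order: p ≈ ln(r_6/r_5) / ln(r_5/r_4) = ln(1.764e-05/2.116e-03)/ln(2.116e-03/2.811e-02) = ln(0.00833648)/ln(0.0752757) ≈ 1.8507.
Then r_7 ≈ r_6·(r_6/r_5)^p = 1.764e-05·(0.00833648)^1.8507 = 1.764e-05·0.000142024 ≈ 2.505e-09.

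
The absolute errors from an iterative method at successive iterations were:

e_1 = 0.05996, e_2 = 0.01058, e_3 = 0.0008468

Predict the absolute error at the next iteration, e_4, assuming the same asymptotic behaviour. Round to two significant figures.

First estimate the order: p ≈ ln(e_3/e_2) / ln(e_2/e_1) = ln(0.0008468/0.01058)/ln(0.01058/0.05996) = ln(0.0800378)/ln(0.176451) ≈ 1.4557.
Then e_4 ≈ e_3·(e_3/e_2)^p = 0.0008468·(0.0800378)^1.4557 = 0.0008468·0.0253237 ≈ 2.144e-05.

2.1e-5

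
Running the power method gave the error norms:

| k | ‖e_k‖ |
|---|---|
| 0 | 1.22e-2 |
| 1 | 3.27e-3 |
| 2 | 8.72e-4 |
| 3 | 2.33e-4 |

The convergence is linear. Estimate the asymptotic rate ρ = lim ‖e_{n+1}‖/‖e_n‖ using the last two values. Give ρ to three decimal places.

0.267

ρ ≈ ‖e_3‖/‖e_2‖ = 2.33e-4/8.72e-4 = 0.26720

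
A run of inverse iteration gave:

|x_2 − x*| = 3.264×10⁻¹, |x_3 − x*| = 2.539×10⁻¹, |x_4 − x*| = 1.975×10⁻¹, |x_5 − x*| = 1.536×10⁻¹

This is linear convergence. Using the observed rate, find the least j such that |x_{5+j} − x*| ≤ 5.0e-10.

78

Rate ρ ≈ |x_5 − x*|/|x_4 − x*| = 1.536×10⁻¹/1.975×10⁻¹ = 0.7777.
After j more steps, |x_{5+j} − x*| ≈ 1.536×10⁻¹·ρ^j; need ρ^j ≤ 5.0e-10/1.536×10⁻¹ = 3.25521e-09.
j ≥ ln(3.25521e-09)/ln(0.7777) = -19.5430/-0.25141 = 77.734.
So 78 more iterations are needed.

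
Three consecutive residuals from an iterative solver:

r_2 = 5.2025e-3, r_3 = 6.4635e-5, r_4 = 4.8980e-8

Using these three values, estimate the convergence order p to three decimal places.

1.637

p ≈ ln(r_4/r_3) / ln(r_3/r_2)
  = ln(4.8980e-8/6.4635e-5) / ln(6.4635e-5/5.2025e-3)
  = ln(0.000757794) / ln(0.0124238)
  = -7.185099 / -4.388141 ≈ 1.637390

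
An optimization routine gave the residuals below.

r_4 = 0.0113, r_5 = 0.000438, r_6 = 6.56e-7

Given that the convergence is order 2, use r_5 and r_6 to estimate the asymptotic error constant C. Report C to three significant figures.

C ≈ r_6 / r_5^2
  = 6.56e-7 / (0.000438)^2
  = 6.56e-7 / 1.91844e-07 ≈ 3.4194

3.42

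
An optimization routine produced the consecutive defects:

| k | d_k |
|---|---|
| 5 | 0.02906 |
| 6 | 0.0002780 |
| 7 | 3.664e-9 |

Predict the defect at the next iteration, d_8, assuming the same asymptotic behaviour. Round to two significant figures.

5.9e-21

First estimate the order: p ≈ ln(d_7/d_6) / ln(d_6/d_5) = ln(3.664e-9/0.0002780)/ln(0.0002780/0.02906) = ln(1.31799e-05)/ln(0.00956641) ≈ 2.4168.
Then d_8 ≈ d_7·(d_7/d_6)^p = 3.664e-9·(1.31799e-05)^2.4168 = 3.664e-9·1.60621e-12 ≈ 5.885e-21.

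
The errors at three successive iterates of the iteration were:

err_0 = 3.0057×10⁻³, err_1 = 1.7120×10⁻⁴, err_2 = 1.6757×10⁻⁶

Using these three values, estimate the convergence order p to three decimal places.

p ≈ ln(err_2/err_1) / ln(err_1/err_0)
  = ln(1.6757×10⁻⁶/1.7120×10⁻⁴) / ln(1.7120×10⁻⁴/3.0057×10⁻³)
  = ln(0.00978797) / ln(0.0569584)
  = -4.626601 / -2.865434 ≈ 1.614625

1.615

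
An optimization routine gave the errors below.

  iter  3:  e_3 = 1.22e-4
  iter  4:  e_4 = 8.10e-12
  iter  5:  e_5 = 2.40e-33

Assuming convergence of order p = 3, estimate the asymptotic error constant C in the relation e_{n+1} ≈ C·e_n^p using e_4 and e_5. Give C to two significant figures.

4.5

C ≈ e_5 / e_4^3
  = 2.40e-33 / (8.10e-12)^3
  = 2.40e-33 / 5.31441e-34 ≈ 4.516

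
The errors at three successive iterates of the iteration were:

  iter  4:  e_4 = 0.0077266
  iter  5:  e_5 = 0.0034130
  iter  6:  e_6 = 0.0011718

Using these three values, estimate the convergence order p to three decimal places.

1.308

p ≈ ln(e_6/e_5) / ln(e_5/e_4)
  = ln(0.0011718/0.0034130) / ln(0.0034130/0.0077266)
  = ln(0.343334) / ln(0.441721)
  = -1.069052 / -0.817077 ≈ 1.308386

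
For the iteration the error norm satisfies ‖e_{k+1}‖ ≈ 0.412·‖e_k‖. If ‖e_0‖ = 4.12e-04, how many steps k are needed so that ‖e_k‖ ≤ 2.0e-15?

30

After k steps, ‖e_k‖ ≈ 4.12e-04·0.412^k.
Need 0.412^k ≤ 2.0e-15/4.12e-04 = 4.85437e-12.
k ≥ ln(4.85437e-12)/ln(0.412) = -26.0511/-0.88673 = 29.379.
Smallest integer k = 30.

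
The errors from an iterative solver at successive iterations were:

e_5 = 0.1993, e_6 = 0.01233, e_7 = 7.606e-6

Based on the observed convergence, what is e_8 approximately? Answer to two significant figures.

First estimate the order: p ≈ ln(e_7/e_6) / ln(e_6/e_5) = ln(7.606e-6/0.01233)/ln(0.01233/0.1993) = ln(0.000616869)/ln(0.0618665) ≈ 2.6559.
Then e_8 ≈ e_7·(e_7/e_6)^p = 7.606e-6·(0.000616869)^2.6559 = 7.606e-6·2.98589e-09 ≈ 2.271e-14.

2.3e-14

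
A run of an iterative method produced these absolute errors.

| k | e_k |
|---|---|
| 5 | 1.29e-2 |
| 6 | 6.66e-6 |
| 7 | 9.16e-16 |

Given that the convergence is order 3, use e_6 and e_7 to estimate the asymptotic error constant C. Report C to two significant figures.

3.1

C ≈ e_7 / e_6^3
  = 9.16e-16 / (6.66e-6)^3
  = 9.16e-16 / 2.95408e-16 ≈ 3.1008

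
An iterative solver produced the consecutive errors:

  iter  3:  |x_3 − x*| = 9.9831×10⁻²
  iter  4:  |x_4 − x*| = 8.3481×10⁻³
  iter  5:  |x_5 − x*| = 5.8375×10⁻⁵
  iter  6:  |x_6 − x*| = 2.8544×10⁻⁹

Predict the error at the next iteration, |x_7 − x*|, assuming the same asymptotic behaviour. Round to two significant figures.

First estimate the order: p ≈ ln(|x_6 − x*|/|x_5 − x*|) / ln(|x_5 − x*|/|x_4 − x*|) = ln(2.8544×10⁻⁹/5.8375×10⁻⁵)/ln(5.8375×10⁻⁵/8.3481×10⁻³) = ln(4.88976e-05)/ln(0.00699261) ≈ 2.0000.
Then |x_7 − x*| ≈ |x_6 − x*|·(|x_6 − x*|/|x_5 − x*|)^p = 2.8544×10⁻⁹·(4.88976e-05)^2.0000 = 2.8544×10⁻⁹·2.39098e-09 ≈ 6.825e-18.

6.8e-18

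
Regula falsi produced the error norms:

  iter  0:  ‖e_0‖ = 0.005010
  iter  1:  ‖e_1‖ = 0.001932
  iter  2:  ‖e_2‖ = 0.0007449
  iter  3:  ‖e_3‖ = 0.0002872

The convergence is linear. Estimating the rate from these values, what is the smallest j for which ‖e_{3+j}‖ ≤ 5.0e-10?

14

Rate ρ ≈ ‖e_3‖/‖e_2‖ = 0.0002872/0.0007449 = 0.3856.
After j more steps, ‖e_{3+j}‖ ≈ 0.0002872·ρ^j; need ρ^j ≤ 5.0e-10/0.0002872 = 1.74095e-06.
j ≥ ln(1.74095e-06)/ln(0.3856) = -13.2611/-0.95295 = 13.916.
So 14 more iterations are needed.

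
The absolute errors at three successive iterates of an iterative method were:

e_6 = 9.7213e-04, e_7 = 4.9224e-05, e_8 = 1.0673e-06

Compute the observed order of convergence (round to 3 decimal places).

p ≈ ln(e_8/e_7) / ln(e_7/e_6)
  = ln(1.0673e-06/4.9224e-05) / ln(4.9224e-05/9.7213e-04)
  = ln(0.0216825) / ln(0.0506352)
  = -3.831250 / -2.983108 ≈ 1.284315

1.284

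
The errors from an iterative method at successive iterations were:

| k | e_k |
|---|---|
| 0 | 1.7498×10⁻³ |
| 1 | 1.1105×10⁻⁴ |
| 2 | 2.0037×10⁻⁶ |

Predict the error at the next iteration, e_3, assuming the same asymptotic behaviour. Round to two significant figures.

First estimate the order: p ≈ ln(e_2/e_1) / ln(e_1/e_0) = ln(2.0037×10⁻⁶/1.1105×10⁻⁴)/ln(1.1105×10⁻⁴/1.7498×10⁻³) = ln(0.0180432)/ln(0.0634644) ≈ 1.4561.
Then e_3 ≈ e_2·(e_2/e_1)^p = 2.0037×10⁻⁶·(0.0180432)^1.4561 = 2.0037×10⁻⁶·0.0028908 ≈ 5.792e-09.

5.8e-9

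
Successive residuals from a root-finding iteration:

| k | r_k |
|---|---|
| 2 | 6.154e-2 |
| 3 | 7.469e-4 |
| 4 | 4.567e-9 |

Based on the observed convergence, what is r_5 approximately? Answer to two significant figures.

First estimate the order: p ≈ ln(r_4/r_3) / ln(r_3/r_2) = ln(4.567e-9/7.469e-4)/ln(7.469e-4/6.154e-2) = ln(6.11461e-06)/ln(0.0121368) ≈ 2.7212.
Then r_5 ≈ r_4·(r_4/r_3)^p = 4.567e-9·(6.11461e-06)^2.7212 = 4.567e-9·6.49631e-15 ≈ 2.967e-23.

3.0e-23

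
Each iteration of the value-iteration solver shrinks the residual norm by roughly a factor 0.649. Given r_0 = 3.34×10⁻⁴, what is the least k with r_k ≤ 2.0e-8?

After k steps, r_k ≈ 3.34×10⁻⁴·0.649^k.
Need 0.649^k ≤ 2.0e-8/3.34×10⁻⁴ = 5.98802e-05.
k ≥ ln(5.98802e-05)/ln(0.649) = -9.7232/-0.43232 = 22.491.
Smallest integer k = 23.

23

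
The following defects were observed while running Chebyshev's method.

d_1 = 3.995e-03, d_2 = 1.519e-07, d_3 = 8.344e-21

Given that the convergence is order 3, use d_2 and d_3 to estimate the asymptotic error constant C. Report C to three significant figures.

C ≈ d_3 / d_2^3
  = 8.344e-21 / (1.519e-07)^3
  = 8.344e-21 / 3.50488e-21 ≈ 2.3807

2.38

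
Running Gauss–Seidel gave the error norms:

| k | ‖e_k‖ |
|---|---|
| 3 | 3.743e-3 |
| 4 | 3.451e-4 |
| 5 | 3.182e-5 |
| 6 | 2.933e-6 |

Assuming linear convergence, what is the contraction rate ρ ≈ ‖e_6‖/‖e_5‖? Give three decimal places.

0.092

ρ ≈ ‖e_6‖/‖e_5‖ = 2.933e-6/3.182e-5 = 0.09217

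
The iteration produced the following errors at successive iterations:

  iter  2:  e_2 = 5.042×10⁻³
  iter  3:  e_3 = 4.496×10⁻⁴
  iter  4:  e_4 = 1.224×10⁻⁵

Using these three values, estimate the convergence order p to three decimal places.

p ≈ ln(e_4/e_3) / ln(e_3/e_2)
  = ln(1.224×10⁻⁵/4.496×10⁻⁴) / ln(4.496×10⁻⁴/5.042×10⁻³)
  = ln(0.0272242) / ln(0.089171)
  = -3.603649 / -2.417199 ≈ 1.490837

1.491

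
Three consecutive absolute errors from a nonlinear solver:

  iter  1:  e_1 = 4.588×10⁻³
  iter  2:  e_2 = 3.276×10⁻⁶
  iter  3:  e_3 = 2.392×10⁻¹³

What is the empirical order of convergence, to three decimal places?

p ≈ ln(e_3/e_2) / ln(e_2/e_1)
  = ln(2.392×10⁻¹³/3.276×10⁻⁶) / ln(3.276×10⁻⁶/4.588×10⁻³)
  = ln(7.30159e-08) / ln(0.000714037)
  = -16.432589 / -7.244576 ≈ 2.268261

2.268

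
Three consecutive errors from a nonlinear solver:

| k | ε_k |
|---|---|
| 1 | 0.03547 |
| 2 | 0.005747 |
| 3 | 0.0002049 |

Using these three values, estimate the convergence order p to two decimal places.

p ≈ ln(ε_3/ε_2) / ln(ε_2/ε_1)
  = ln(0.0002049/0.005747) / ln(0.005747/0.03547)
  = ln(0.0356534) / ln(0.162024)
  = -3.33391 / -1.82001 ≈ 1.83181

1.83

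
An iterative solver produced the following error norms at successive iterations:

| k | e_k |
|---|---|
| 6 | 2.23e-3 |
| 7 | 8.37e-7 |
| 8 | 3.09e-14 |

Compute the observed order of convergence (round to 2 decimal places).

p ≈ ln(e_8/e_7) / ln(e_7/e_6)
  = ln(3.09e-14/8.37e-7) / ln(8.37e-7/2.23e-3)
  = ln(3.69176e-08) / ln(0.000375336)
  = -17.11458 / -7.88769 ≈ 2.16978

2.17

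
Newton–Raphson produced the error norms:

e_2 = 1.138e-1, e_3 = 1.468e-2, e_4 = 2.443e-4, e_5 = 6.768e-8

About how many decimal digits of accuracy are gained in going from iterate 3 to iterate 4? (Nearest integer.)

Digits gained ≈ log₁₀(e_3/e_4) = log₁₀(1.468e-2/2.443e-4) = log₁₀(60.0901) ≈ 1.779.

2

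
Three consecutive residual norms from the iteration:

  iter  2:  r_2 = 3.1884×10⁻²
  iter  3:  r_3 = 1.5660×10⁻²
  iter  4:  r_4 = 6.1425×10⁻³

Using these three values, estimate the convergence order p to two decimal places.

1.32

p ≈ ln(r_4/r_3) / ln(r_3/r_2)
  = ln(6.1425×10⁻³/1.5660×10⁻²) / ln(1.5660×10⁻²/3.1884×10⁻²)
  = ln(0.392241) / ln(0.491155)
  = -0.93588 / -0.71100 ≈ 1.31629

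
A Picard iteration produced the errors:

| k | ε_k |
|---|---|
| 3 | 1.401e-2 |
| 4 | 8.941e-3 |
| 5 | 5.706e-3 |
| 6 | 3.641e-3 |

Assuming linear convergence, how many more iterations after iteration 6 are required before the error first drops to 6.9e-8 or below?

25

Rate ρ ≈ ε_6/ε_5 = 3.641e-3/5.706e-3 = 0.6381.
After j more steps, ε_{6+j} ≈ 3.641e-3·ρ^j; need ρ^j ≤ 6.9e-8/3.641e-3 = 1.89508e-05.
j ≥ ln(1.89508e-05)/ln(0.6381) = -10.8737/-0.44926 = 24.204.
So 25 more iterations are needed.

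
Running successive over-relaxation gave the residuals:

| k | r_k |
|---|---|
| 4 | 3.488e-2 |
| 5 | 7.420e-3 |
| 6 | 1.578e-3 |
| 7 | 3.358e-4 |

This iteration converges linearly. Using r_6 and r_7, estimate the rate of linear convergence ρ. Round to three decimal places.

0.213

ρ ≈ r_7/r_6 = 3.358e-4/1.578e-3 = 0.21280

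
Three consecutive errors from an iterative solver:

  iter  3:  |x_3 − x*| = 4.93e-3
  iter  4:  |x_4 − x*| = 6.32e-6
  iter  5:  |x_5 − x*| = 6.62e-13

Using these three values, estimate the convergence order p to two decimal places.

p ≈ ln(|x_5 − x*|/|x_4 − x*|) / ln(|x_4 − x*|/|x_3 − x*|)
  = ln(6.62e-13/6.32e-6) / ln(6.32e-6/4.93e-3)
  = ln(1.04747e-07) / ln(0.00128195)
  = -16.07172 / -6.65937 ≈ 2.41340

2.41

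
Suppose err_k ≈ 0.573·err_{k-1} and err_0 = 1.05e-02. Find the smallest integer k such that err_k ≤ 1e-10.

34

After k steps, err_k ≈ 1.05e-02·0.573^k.
Need 0.573^k ≤ 1e-10/1.05e-02 = 9.52381e-09.
k ≥ ln(9.52381e-09)/ln(0.573) = -18.4695/-0.55687 = 33.167.
Smallest integer k = 34.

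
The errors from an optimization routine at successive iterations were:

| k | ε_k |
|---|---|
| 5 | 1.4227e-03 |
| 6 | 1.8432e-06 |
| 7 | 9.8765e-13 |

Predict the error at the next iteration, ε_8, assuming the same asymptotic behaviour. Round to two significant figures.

2.4e-26

First estimate the order: p ≈ ln(ε_7/ε_6) / ln(ε_6/ε_5) = ln(9.8765e-13/1.8432e-06)/ln(1.8432e-06/1.4227e-03) = ln(5.35834e-07)/ln(0.00129556) ≈ 2.1717.
Then ε_8 ≈ ε_7·(ε_7/ε_6)^p = 9.8765e-13·(5.35834e-07)^2.1717 = 9.8765e-13·2.40622e-14 ≈ 2.377e-26.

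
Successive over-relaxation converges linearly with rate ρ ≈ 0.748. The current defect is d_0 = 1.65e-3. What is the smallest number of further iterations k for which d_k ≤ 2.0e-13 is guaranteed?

79

After k steps, d_k ≈ 1.65e-3·0.748^k.
Need 0.748^k ≤ 2.0e-13/1.65e-3 = 1.21212e-10.
k ≥ ln(1.21212e-10)/ln(0.748) = -22.8335/-0.29035 = 78.641.
Smallest integer k = 79.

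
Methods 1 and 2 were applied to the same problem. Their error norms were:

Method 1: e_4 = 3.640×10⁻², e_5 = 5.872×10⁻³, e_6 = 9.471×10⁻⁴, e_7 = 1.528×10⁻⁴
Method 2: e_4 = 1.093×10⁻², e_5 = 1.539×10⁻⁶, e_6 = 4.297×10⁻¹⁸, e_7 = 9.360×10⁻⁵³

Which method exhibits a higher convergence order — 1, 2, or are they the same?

Method 1: p ≈ ln(1.528×10⁻⁴/9.471×10⁻⁴)/ln(9.471×10⁻⁴/5.872×10⁻³) ≈ 1.00.
Method 2: p ≈ ln(9.360×10⁻⁵³/4.297×10⁻¹⁸)/ln(4.297×10⁻¹⁸/1.539×10⁻⁶) ≈ 3.00.
Method 2 has the higher order (≈3.0 vs ≈1.0).

2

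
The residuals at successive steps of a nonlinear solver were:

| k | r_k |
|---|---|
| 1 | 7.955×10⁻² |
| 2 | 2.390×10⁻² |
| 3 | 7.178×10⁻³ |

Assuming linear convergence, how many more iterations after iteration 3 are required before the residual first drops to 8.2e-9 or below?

12

Rate ρ ≈ r_3/r_2 = 7.178×10⁻³/2.390×10⁻² = 0.3003.
After j more steps, r_{3+j} ≈ 7.178×10⁻³·ρ^j; need ρ^j ≤ 8.2e-9/7.178×10⁻³ = 1.14238e-06.
j ≥ ln(1.14238e-06)/ln(0.3003) = -13.6824/-1.20297 = 11.374.
So 12 more iterations are needed.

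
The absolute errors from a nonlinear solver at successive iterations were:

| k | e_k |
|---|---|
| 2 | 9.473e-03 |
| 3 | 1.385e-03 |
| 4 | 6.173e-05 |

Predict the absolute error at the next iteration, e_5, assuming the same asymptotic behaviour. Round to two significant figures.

First estimate the order: p ≈ ln(e_4/e_3) / ln(e_3/e_2) = ln(6.173e-05/1.385e-03)/ln(1.385e-03/9.473e-03) = ln(0.0445704)/ln(0.146205) ≈ 1.6178.
Then e_5 ≈ e_4·(e_4/e_3)^p = 6.173e-05·(0.0445704)^1.6178 = 6.173e-05·0.0065227 ≈ 4.026e-07.

4.0e-7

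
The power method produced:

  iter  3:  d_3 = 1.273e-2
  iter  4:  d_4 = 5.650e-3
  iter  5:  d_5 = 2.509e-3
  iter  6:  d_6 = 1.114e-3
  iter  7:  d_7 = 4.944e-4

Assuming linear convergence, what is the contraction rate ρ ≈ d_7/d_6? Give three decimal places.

0.444

ρ ≈ d_7/d_6 = 4.944e-4/1.114e-3 = 0.44381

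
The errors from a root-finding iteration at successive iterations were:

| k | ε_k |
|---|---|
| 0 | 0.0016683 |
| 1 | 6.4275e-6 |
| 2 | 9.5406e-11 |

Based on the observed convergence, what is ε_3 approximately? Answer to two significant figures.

2.1e-20

First estimate the order: p ≈ ln(ε_2/ε_1) / ln(ε_1/ε_0) = ln(9.5406e-11/6.4275e-6)/ln(6.4275e-6/0.0016683) = ln(1.48434e-05)/ln(0.00385272) ≈ 2.0000.
Then ε_3 ≈ ε_2·(ε_2/ε_1)^p = 9.5406e-11·(1.48434e-05)^2.0000 = 9.5406e-11·2.20327e-10 ≈ 2.102e-20.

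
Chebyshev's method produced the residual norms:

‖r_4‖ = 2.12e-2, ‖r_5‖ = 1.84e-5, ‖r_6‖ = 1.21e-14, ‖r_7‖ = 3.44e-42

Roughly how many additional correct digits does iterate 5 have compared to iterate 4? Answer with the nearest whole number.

3

Digits gained ≈ log₁₀(‖r_4‖/‖r_5‖) = log₁₀(2.12e-2/1.84e-5) = log₁₀(1152.17) ≈ 3.062.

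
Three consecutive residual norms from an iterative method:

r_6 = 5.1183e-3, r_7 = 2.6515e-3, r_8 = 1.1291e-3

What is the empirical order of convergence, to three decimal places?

p ≈ ln(r_8/r_7) / ln(r_7/r_6)
  = ln(1.1291e-3/2.6515e-3) / ln(2.6515e-3/5.1183e-3)
  = ln(0.425834) / ln(0.518043)
  = -0.853706 / -0.657697 ≈ 1.298023

1.298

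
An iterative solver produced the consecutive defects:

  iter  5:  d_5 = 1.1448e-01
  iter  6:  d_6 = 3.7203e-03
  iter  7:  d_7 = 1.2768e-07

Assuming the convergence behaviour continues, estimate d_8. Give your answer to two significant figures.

5.2e-21

First estimate the order: p ≈ ln(d_7/d_6) / ln(d_6/d_5) = ln(1.2768e-07/3.7203e-03)/ln(3.7203e-03/1.1448e-01) = ln(3.43198e-05)/ln(0.0324974) ≈ 3.0000.
Then d_8 ≈ d_7·(d_7/d_6)^p = 1.2768e-07·(3.43198e-05)^3.0000 = 1.2768e-07·4.04235e-14 ≈ 5.161e-21.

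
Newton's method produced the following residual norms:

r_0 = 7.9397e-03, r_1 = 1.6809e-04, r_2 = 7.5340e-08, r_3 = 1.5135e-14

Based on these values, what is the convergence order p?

Consecutive ratios: r_3/r_2 = 1.5135e-14/7.5340e-08 = 2.00889e-07, r_2/r_1 = 7.5340e-08/1.6809e-04 = 0.000448212.
p ≈ ln(2.00889e-07)/ln(0.000448212) = -15.4205/-7.7102 ≈ 2.00.
So the convergence is quadratic (order 2).

2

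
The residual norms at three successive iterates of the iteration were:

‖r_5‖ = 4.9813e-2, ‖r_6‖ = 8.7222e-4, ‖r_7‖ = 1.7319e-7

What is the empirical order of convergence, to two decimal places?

p ≈ ln(‖r_7‖/‖r_6‖) / ln(‖r_6‖/‖r_5‖)
  = ln(1.7319e-7/8.7222e-4) / ln(8.7222e-4/4.9813e-2)
  = ln(0.000198562) / ln(0.0175099)
  = -8.52441 / -4.04499 ≈ 2.10740

2.11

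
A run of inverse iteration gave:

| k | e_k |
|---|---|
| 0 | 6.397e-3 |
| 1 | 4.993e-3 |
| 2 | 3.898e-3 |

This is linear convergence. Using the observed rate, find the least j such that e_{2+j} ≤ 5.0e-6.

Rate ρ ≈ e_2/e_1 = 3.898e-3/4.993e-3 = 0.7807.
After j more steps, e_{2+j} ≈ 3.898e-3·ρ^j; need ρ^j ≤ 5.0e-6/3.898e-3 = 0.00128271.
j ≥ ln(0.00128271)/ln(0.7807) = -6.6588/-0.24756 = 26.898.
So 27 more iterations are needed.

27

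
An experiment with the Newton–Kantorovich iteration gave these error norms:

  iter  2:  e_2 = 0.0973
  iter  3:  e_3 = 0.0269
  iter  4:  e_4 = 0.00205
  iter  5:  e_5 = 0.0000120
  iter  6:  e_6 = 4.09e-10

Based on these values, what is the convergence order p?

2

Consecutive ratios: e_6/e_5 = 4.09e-10/0.0000120 = 3.40833e-05, e_5/e_4 = 0.0000120/0.00205 = 0.00585366.
p ≈ ln(3.40833e-05)/ln(0.00585366) = -10.2867/-5.1407 ≈ 2.00.
So the convergence is quadratic (order 2).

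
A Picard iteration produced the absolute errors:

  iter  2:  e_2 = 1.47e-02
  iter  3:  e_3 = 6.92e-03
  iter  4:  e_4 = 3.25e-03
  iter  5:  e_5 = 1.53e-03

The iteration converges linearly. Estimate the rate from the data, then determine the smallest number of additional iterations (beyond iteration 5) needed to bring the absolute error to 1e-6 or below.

Rate ρ ≈ e_5/e_4 = 1.53e-03/3.25e-03 = 0.4708.
After j more steps, e_{5+j} ≈ 1.53e-03·ρ^j; need ρ^j ≤ 1e-6/1.53e-03 = 0.000653595.
j ≥ ln(0.000653595)/ln(0.4708) = -7.3330/-0.75332 = 9.734.
So 10 more iterations are needed.

10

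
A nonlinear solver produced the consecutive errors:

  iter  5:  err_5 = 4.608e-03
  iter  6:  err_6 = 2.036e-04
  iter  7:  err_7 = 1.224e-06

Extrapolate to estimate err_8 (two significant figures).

First estimate the order: p ≈ ln(err_7/err_6) / ln(err_6/err_5) = ln(1.224e-06/2.036e-04)/ln(2.036e-04/4.608e-03) = ln(0.00601179)/ln(0.044184) ≈ 1.6394.
Then err_8 ≈ err_7·(err_7/err_6)^p = 1.224e-06·(0.00601179)^1.6394 = 1.224e-06·0.000228507 ≈ 2.797e-10.

2.8e-10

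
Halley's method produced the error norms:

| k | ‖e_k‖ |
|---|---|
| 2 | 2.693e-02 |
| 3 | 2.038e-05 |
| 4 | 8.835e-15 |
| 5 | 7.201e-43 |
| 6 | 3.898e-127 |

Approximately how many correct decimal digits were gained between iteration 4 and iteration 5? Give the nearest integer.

28

Digits gained ≈ log₁₀(‖e_4‖/‖e_5‖) = log₁₀(8.835e-15/7.201e-43) = log₁₀(1.22691e+28) ≈ 28.089.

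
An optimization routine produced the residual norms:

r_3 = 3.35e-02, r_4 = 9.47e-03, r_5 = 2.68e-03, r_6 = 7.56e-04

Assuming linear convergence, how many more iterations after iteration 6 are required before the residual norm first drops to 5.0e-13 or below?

17

Rate ρ ≈ r_6/r_5 = 7.56e-04/2.68e-03 = 0.2821.
After j more steps, r_{6+j} ≈ 7.56e-04·ρ^j; need ρ^j ≤ 5.0e-13/7.56e-04 = 6.61376e-10.
j ≥ ln(6.61376e-10)/ln(0.2821) = -21.1367/-1.26549 = 16.702.
So 17 more iterations are needed.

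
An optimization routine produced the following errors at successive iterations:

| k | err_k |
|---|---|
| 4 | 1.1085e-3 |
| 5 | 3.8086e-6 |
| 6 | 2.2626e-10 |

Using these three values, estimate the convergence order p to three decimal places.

p ≈ ln(err_6/err_5) / ln(err_5/err_4)
  = ln(2.2626e-10/3.8086e-6) / ln(3.8086e-6/1.1085e-3)
  = ln(5.94077e-05) / ln(0.00343581)
  = -9.731087 / -5.673503 ≈ 1.715181

1.715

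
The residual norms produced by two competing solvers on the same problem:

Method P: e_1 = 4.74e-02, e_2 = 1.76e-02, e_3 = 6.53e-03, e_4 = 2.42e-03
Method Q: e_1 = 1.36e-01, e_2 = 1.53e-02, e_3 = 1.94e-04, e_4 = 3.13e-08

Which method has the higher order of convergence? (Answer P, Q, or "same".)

Method P: p ≈ ln(2.42e-03/6.53e-03)/ln(6.53e-03/1.76e-02) ≈ 1.00.
Method Q: p ≈ ln(3.13e-08/1.94e-04)/ln(1.94e-04/1.53e-02) ≈ 2.00.
Method Q has the higher order (≈2.0 vs ≈1.0).

Q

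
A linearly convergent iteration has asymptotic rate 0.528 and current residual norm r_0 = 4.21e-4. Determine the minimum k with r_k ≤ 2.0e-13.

34

After k steps, r_k ≈ 4.21e-4·0.528^k.
Need 0.528^k ≤ 2.0e-13/4.21e-4 = 4.75059e-10.
k ≥ ln(4.75059e-10)/ln(0.528) = -21.4676/-0.63866 = 33.614.
Smallest integer k = 34.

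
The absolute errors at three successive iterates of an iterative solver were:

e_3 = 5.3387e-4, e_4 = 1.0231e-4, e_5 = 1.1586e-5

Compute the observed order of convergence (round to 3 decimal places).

1.318

p ≈ ln(e_5/e_4) / ln(e_4/e_3)
  = ln(1.1586e-5/1.0231e-4) / ln(1.0231e-4/5.3387e-4)
  = ln(0.113244) / ln(0.191638)
  = -2.178210 / -1.652147 ≈ 1.318412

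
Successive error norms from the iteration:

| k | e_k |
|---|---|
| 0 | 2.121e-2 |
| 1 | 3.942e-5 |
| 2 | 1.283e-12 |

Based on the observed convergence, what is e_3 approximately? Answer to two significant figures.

First estimate the order: p ≈ ln(e_2/e_1) / ln(e_1/e_0) = ln(1.283e-12/3.942e-5)/ln(3.942e-5/2.121e-2) = ln(3.25469e-08)/ln(0.00185856) ≈ 2.7418.
Then e_3 ≈ e_2·(e_2/e_1)^p = 1.283e-12·(3.25469e-08)^2.7418 = 1.283e-12·2.95664e-21 ≈ 3.793e-33.

3.8e-33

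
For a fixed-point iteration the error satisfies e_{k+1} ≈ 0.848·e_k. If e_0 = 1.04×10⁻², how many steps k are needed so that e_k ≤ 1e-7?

After k steps, e_k ≈ 1.04×10⁻²·0.848^k.
Need 0.848^k ≤ 1e-7/1.04×10⁻² = 9.61538e-06.
k ≥ ln(9.61538e-06)/ln(0.848) = -11.5521/-0.16487 = 70.068.
Smallest integer k = 71.

71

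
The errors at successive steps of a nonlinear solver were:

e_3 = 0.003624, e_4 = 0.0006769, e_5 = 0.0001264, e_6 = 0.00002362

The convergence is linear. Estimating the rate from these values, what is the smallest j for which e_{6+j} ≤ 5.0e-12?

Rate ρ ≈ e_6/e_5 = 0.00002362/0.0001264 = 0.1869.
After j more steps, e_{6+j} ≈ 0.00002362·ρ^j; need ρ^j ≤ 5.0e-12/0.00002362 = 2.11685e-07.
j ≥ ln(2.11685e-07)/ln(0.1869) = -15.3682/-1.67718 = 9.163.
So 10 more iterations are needed.

10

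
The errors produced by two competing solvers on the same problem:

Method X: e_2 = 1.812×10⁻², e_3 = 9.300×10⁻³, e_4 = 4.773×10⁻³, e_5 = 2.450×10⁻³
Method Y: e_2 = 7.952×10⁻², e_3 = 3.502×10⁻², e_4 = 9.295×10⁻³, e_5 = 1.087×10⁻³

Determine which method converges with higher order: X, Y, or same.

Y

Method X: p ≈ ln(2.450×10⁻³/4.773×10⁻³)/ln(4.773×10⁻³/9.300×10⁻³) ≈ 1.00.
Method Y: p ≈ ln(1.087×10⁻³/9.295×10⁻³)/ln(9.295×10⁻³/3.502×10⁻²) ≈ 1.62.
Method Y has the higher order (≈1.6 vs ≈1.0).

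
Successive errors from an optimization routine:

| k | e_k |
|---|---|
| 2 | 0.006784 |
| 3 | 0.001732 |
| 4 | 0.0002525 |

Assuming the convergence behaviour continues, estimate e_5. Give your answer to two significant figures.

First estimate the order: p ≈ ln(e_4/e_3) / ln(e_3/e_2) = ln(0.0002525/0.001732)/ln(0.001732/0.006784) = ln(0.145785)/ln(0.255307) ≈ 1.4104.
Then e_5 ≈ e_4·(e_4/e_3)^p = 0.0002525·(0.145785)^1.4104 = 0.0002525·0.0661455 ≈ 1.67e-05.

1.7e-5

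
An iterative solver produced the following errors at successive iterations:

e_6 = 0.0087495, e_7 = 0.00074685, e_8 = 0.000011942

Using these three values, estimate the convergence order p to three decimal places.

p ≈ ln(e_8/e_7) / ln(e_7/e_6)
  = ln(0.000011942/0.00074685) / ln(0.00074685/0.0087495)
  = ln(0.0159898) / ln(0.0853592)
  = -4.135804 / -2.460887 ≈ 1.680615

1.681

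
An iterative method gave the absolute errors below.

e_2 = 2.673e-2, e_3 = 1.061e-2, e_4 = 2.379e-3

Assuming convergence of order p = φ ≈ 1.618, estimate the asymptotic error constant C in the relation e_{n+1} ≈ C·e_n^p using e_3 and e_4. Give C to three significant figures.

C ≈ e_4 / e_3^1.618
  = 2.379e-3 / (1.061e-2)^1.618
  = 2.379e-3 / 0.000639157 ≈ 3.7221

3.72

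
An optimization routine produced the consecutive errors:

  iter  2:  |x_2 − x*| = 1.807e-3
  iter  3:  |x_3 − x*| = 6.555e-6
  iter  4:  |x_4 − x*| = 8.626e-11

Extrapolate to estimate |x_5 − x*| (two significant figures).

First estimate the order: p ≈ ln(|x_4 − x*|/|x_3 − x*|) / ln(|x_3 − x*|/|x_2 − x*|) = ln(8.626e-11/6.555e-6)/ln(6.555e-6/1.807e-3) = ln(1.31594e-05)/ln(0.00362756) ≈ 2.0000.
Then |x_5 − x*| ≈ |x_4 − x*|·(|x_4 − x*|/|x_3 − x*|)^p = 8.626e-11·(1.31594e-05)^2.0000 = 8.626e-11·1.7317e-10 ≈ 1.494e-20.

1.5e-20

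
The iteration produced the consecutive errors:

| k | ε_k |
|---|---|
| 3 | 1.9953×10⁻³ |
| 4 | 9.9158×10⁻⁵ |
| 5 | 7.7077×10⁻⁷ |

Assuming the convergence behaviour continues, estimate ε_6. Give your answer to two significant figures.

First estimate the order: p ≈ ln(ε_5/ε_4) / ln(ε_4/ε_3) = ln(7.7077×10⁻⁷/9.9158×10⁻⁵)/ln(9.9158×10⁻⁵/1.9953×10⁻³) = ln(0.00777315)/ln(0.0496958) ≈ 1.6180.
Then ε_6 ≈ ε_5·(ε_5/ε_4)^p = 7.7077×10⁻⁷·(0.00777315)^1.6180 = 7.7077×10⁻⁷·0.000386355 ≈ 2.978e-10.

3.0e-10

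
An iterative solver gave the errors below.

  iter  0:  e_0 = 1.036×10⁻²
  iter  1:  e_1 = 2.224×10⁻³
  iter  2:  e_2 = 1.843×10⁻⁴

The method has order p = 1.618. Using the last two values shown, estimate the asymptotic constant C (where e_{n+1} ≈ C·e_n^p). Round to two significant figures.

3.6

C ≈ e_2 / e_1^1.618
  = 1.843×10⁻⁴ / (2.224×10⁻³)^1.618
  = 1.843×10⁻⁴ / 5.1011e-05 ≈ 3.6129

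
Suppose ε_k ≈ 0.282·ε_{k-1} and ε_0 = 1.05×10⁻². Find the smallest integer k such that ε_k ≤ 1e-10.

After k steps, ε_k ≈ 1.05×10⁻²·0.282^k.
Need 0.282^k ≤ 1e-10/1.05×10⁻² = 9.52381e-09.
k ≥ ln(9.52381e-09)/ln(0.282) = -18.4695/-1.26585 = 14.591.
Smallest integer k = 15.

15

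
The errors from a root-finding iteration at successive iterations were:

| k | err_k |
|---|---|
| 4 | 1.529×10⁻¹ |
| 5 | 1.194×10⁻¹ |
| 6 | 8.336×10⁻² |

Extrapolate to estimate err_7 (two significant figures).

First estimate the order: p ≈ ln(err_6/err_5) / ln(err_5/err_4) = ln(8.336×10⁻²/1.194×10⁻¹)/ln(1.194×10⁻¹/1.529×10⁻¹) = ln(0.698157)/ln(0.780903) ≈ 1.4529.
Then err_7 ≈ err_6·(err_6/err_5)^p = 8.336×10⁻²·(0.698157)^1.4529 = 8.336×10⁻²·0.593307 ≈ 0.04946.

4.9e-2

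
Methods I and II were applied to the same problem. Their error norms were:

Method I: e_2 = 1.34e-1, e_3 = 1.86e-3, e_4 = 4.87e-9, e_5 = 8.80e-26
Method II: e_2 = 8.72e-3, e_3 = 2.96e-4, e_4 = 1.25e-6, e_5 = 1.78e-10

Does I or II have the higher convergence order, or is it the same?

I

Method I: p ≈ ln(8.80e-26/4.87e-9)/ln(4.87e-9/1.86e-3) ≈ 3.00.
Method II: p ≈ ln(1.78e-10/1.25e-6)/ln(1.25e-6/2.96e-4) ≈ 1.62.
Method I has the higher order (≈3.0 vs ≈1.6).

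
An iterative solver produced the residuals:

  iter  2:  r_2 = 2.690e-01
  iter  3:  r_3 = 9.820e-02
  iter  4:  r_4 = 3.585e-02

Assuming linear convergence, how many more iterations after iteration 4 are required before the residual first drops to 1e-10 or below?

Rate ρ ≈ r_4/r_3 = 3.585e-02/9.820e-02 = 0.3651.
After j more steps, r_{4+j} ≈ 3.585e-02·ρ^j; need ρ^j ≤ 1e-10/3.585e-02 = 2.7894e-09.
j ≥ ln(2.7894e-09)/ln(0.3651) = -19.6974/-1.00758 = 19.549.
So 20 more iterations are needed.

20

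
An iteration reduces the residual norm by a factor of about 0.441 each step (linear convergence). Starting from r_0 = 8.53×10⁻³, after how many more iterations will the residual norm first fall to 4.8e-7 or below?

After k steps, r_k ≈ 8.53×10⁻³·0.441^k.
Need 0.441^k ≤ 4.8e-7/8.53×10⁻³ = 5.6272e-05.
k ≥ ln(5.6272e-05)/ln(0.441) = -9.7853/-0.81871 = 11.952.
Smallest integer k = 12.

12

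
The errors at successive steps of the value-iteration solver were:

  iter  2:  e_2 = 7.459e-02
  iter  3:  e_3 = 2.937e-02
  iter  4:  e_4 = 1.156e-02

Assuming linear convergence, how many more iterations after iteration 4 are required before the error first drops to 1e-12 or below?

Rate ρ ≈ e_4/e_3 = 1.156e-02/2.937e-02 = 0.3936.
After j more steps, e_{4+j} ≈ 1.156e-02·ρ^j; need ρ^j ≤ 1e-12/1.156e-02 = 8.65052e-11.
j ≥ ln(8.65052e-11)/ln(0.3936) = -23.1708/-0.93242 = 24.850.
So 25 more iterations are needed.

25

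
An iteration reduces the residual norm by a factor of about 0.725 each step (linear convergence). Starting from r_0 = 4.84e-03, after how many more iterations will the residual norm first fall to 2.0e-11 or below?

61

After k steps, r_k ≈ 4.84e-03·0.725^k.
Need 0.725^k ≤ 2.0e-11/4.84e-03 = 4.13223e-09.
k ≥ ln(4.13223e-09)/ln(0.725) = -19.3044/-0.32158 = 60.030.
Smallest integer k = 61.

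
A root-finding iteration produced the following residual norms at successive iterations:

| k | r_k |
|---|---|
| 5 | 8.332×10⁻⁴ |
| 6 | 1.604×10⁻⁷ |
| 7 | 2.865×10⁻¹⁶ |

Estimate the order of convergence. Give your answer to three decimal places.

2.354

p ≈ ln(r_7/r_6) / ln(r_6/r_5)
  = ln(2.865×10⁻¹⁶/1.604×10⁻⁷) / ln(1.604×10⁻⁷/8.332×10⁻⁴)
  = ln(1.78616e-09) / ln(0.000192511)
  = -20.143198 / -8.555357 ≈ 2.354454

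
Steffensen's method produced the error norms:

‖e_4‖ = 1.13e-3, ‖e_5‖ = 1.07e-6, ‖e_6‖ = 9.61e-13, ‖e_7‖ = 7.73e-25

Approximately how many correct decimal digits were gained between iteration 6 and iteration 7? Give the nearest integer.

12

Digits gained ≈ log₁₀(‖e_6‖/‖e_7‖) = log₁₀(9.61e-13/7.73e-25) = log₁₀(1.24321e+12) ≈ 12.095.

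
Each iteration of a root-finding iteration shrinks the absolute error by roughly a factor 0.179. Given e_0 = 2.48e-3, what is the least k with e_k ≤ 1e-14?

After k steps, e_k ≈ 2.48e-3·0.179^k.
Need 0.179^k ≤ 1e-14/2.48e-3 = 4.03226e-12.
k ≥ ln(4.03226e-12)/ln(0.179) = -26.2367/-1.72037 = 15.251.
Smallest integer k = 16.

16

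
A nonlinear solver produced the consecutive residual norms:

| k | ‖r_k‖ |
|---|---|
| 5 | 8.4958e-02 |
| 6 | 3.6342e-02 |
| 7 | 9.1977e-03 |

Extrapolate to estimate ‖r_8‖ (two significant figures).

1.0e-3

First estimate the order: p ≈ ln(‖r_7‖/‖r_6‖) / ln(‖r_6‖/‖r_5‖) = ln(9.1977e-03/3.6342e-02)/ln(3.6342e-02/8.4958e-02) = ln(0.253087)/ln(0.427764) ≈ 1.6181.
Then ‖r_8‖ ≈ ‖r_7‖·(‖r_7‖/‖r_6‖)^p = 9.1977e-03·(0.253087)^1.6181 = 9.1977e-03·0.108251 ≈ 0.0009957.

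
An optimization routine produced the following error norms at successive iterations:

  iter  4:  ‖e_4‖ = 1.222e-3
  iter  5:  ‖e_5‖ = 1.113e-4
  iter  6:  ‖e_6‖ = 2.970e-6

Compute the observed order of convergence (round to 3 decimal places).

1.512

p ≈ ln(‖e_6‖/‖e_5‖) / ln(‖e_5‖/‖e_4‖)
  = ln(2.970e-6/1.113e-4) / ln(1.113e-4/1.222e-3)
  = ln(0.0266846) / ln(0.0910802)
  = -3.623669 / -2.396015 ≈ 1.512373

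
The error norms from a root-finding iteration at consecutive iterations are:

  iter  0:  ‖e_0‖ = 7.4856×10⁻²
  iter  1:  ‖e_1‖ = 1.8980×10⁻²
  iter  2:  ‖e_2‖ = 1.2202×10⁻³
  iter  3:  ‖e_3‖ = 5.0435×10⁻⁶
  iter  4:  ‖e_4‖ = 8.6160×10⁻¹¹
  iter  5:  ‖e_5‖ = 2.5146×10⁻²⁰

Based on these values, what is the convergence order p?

2

Consecutive ratios: ‖e_5‖/‖e_4‖ = 2.5146×10⁻²⁰/8.6160×10⁻¹¹ = 2.91852e-10, ‖e_4‖/‖e_3‖ = 8.6160×10⁻¹¹/5.0435×10⁻⁶ = 1.70834e-05.
p ≈ ln(2.91852e-10)/ln(1.70834e-05) = -21.9548/-10.9774 ≈ 2.00.
So the convergence is quadratic (order 2).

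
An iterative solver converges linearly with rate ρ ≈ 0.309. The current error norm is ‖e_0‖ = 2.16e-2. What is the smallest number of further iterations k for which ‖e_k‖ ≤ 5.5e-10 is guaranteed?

After k steps, ‖e_k‖ ≈ 2.16e-2·0.309^k.
Need 0.309^k ≤ 5.5e-10/2.16e-2 = 2.5463e-08.
k ≥ ln(2.5463e-08)/ln(0.309) = -17.4860/-1.17441 = 14.889.
Smallest integer k = 15.

15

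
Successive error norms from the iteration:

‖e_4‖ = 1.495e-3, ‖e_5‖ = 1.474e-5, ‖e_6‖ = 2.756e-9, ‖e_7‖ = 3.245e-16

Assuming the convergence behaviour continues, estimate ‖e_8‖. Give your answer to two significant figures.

First estimate the order: p ≈ ln(‖e_7‖/‖e_6‖) / ln(‖e_6‖/‖e_5‖) = ln(3.245e-16/2.756e-9)/ln(2.756e-9/1.474e-5) = ln(1.17743e-07)/ln(0.000186974) ≈ 1.8585.
Then ‖e_8‖ ≈ ‖e_7‖·(‖e_7‖/‖e_6‖)^p = 3.245e-16·(1.17743e-07)^1.8585 = 3.245e-16·1.32536e-13 ≈ 4.301e-29.

4.3e-29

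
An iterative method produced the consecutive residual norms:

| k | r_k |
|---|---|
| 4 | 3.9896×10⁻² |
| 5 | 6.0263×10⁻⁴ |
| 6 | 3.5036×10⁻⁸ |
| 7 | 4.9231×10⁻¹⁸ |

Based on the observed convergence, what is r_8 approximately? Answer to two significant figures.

6.0e-41

First estimate the order: p ≈ ln(r_7/r_6) / ln(r_6/r_5) = ln(4.9231×10⁻¹⁸/3.5036×10⁻⁸)/ln(3.5036×10⁻⁸/6.0263×10⁻⁴) = ln(1.40515e-10)/ln(5.81385e-05) ≈ 2.3261.
Then r_8 ≈ r_7·(r_7/r_6)^p = 4.9231×10⁻¹⁸·(1.40515e-10)^2.3261 = 4.9231×10⁻¹⁸·1.20953e-23 ≈ 5.955e-41.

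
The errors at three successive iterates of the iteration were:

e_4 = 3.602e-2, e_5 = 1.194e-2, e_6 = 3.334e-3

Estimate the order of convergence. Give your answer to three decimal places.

p ≈ ln(e_6/e_5) / ln(e_5/e_4)
  = ln(3.334e-3/1.194e-2) / ln(1.194e-2/3.602e-2)
  = ln(0.279229) / ln(0.331483)
  = -1.275723 / -1.104179 ≈ 1.155359

1.155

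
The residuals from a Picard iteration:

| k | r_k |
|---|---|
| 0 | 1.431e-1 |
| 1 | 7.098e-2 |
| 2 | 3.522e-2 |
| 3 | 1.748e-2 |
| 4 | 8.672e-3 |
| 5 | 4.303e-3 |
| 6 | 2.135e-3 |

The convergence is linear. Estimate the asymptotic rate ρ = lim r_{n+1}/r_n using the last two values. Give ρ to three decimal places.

0.496

ρ ≈ r_6/r_5 = 2.135e-3/4.303e-3 = 0.49617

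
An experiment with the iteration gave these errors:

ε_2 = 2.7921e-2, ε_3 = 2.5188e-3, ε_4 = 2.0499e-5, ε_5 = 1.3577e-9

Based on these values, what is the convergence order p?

2

Consecutive ratios: ε_5/ε_4 = 1.3577e-9/2.0499e-5 = 6.62325e-05, ε_4/ε_3 = 2.0499e-5/2.5188e-3 = 0.0081384.
p ≈ ln(6.62325e-05)/ln(0.0081384) = -9.6223/-4.8112 ≈ 2.00.
So the convergence is quadratic (order 2).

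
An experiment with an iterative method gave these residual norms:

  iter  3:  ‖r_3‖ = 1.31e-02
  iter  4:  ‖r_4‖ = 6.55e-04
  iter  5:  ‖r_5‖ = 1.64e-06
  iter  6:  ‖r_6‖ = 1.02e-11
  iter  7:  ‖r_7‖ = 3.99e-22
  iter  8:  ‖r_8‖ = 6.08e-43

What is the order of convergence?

Consecutive ratios: ‖r_8‖/‖r_7‖ = 6.08e-43/3.99e-22 = 1.52381e-21, ‖r_7‖/‖r_6‖ = 3.99e-22/1.02e-11 = 3.91176e-11.
p ≈ ln(1.52381e-21)/ln(3.91176e-11) = -47.9331/-23.9644 ≈ 2.00.
So the convergence is quadratic (order 2).

2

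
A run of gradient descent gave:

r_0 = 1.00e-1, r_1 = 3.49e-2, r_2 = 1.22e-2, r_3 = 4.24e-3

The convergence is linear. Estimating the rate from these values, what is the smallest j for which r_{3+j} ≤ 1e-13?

Rate ρ ≈ r_3/r_2 = 4.24e-3/1.22e-2 = 0.3475.
After j more steps, r_{3+j} ≈ 4.24e-3·ρ^j; need ρ^j ≤ 1e-13/4.24e-3 = 2.35849e-11.
j ≥ ln(2.35849e-11)/ln(0.3475) = -24.4704/-1.05699 = 23.151.
So 24 more iterations are needed.

24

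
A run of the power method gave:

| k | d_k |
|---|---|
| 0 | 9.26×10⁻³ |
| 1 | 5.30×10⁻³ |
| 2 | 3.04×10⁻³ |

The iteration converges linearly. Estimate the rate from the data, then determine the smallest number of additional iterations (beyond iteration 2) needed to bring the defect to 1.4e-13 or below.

Rate ρ ≈ d_2/d_1 = 3.04×10⁻³/5.30×10⁻³ = 0.5736.
After j more steps, d_{2+j} ≈ 3.04×10⁻³·ρ^j; need ρ^j ≤ 1.4e-13/3.04×10⁻³ = 4.60526e-11.
j ≥ ln(4.60526e-11)/ln(0.5736) = -23.8012/-0.55582 = 42.822.
So 43 more iterations are needed.

43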